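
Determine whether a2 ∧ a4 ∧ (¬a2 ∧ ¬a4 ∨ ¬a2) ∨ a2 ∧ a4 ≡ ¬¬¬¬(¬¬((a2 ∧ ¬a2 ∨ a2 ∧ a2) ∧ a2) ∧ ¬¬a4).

E1: a2 ∧ a4 ∧ (¬a2 ∧ ¬a4 ∨ ¬a2) ∨ a2 ∧ a4
    = a2 ∧ a4 ∧ ¬a2 ∨ a2 ∧ a4   — absorption
    = a2 ∧ a4   — absorption
E2: ¬¬¬¬(¬¬((a2 ∧ ¬a2 ∨ a2 ∧ a2) ∧ a2) ∧ ¬¬a4)
    = ¬¬¬(¬((a2 ∧ ¬a2 ∨ a2 ∧ a2) ∧ a2) ∨ ¬a4)   — De Morgan
    = ¬¬¬(¬(a2 ∧ a2) ∨ ¬a4)   — distribution
    = ¬¬(a2 ∧ a2 ∧ a4)   — De Morgan
    = ¬¬(a2 ∧ a4)   — idempotence
    = a2 ∧ a4   — double negation
Both reduce to a2 ∧ a4, so they are equivalent.

Yes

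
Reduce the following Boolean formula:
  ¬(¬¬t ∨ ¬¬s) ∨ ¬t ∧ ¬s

¬t ∧ ¬s

¬(¬¬t ∨ ¬¬s) ∨ ¬t ∧ ¬s
= ¬t ∧ ¬s ∨ ¬t ∧ ¬s   — De Morgan
= ¬t ∧ ¬s   — idempotence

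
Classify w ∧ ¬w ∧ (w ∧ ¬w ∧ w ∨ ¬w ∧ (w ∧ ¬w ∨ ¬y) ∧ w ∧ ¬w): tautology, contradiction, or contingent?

w ∧ ¬w ∧ (w ∧ ¬w ∧ w ∨ ¬w ∧ (w ∧ ¬w ∨ ¬y) ∧ w ∧ ¬w)
= w ∧ ¬w ∧ (w ∧ ¬w ∧ w ∨ ¬w ∧ w ∧ ¬w)   (absorption)
= w ∧ ¬w ∧ w ∧ ¬w   (distribution)
= w ∧ ¬w   (idempotence)
= False   (complement)

contradiction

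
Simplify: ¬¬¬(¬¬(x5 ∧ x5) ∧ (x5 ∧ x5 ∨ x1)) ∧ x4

¬x5 ∧ x4

¬¬¬(¬¬(x5 ∧ x5) ∧ (x5 ∧ x5 ∨ x1)) ∧ x4
= ¬(¬¬(x5 ∧ x5) ∧ (x5 ∧ x5 ∨ x1)) ∧ x4   — double negation
= ¬(x5 ∧ x5 ∧ (x5 ∧ x5 ∨ x1)) ∧ x4   — double negation
= ¬(x5 ∧ x5) ∧ x4   — absorption
= ¬x5 ∧ x4   — idempotence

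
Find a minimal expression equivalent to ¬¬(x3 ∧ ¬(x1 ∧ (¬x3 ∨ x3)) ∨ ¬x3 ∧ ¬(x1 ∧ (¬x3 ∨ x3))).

¬x1

¬¬(x3 ∧ ¬(x1 ∧ (¬x3 ∨ x3)) ∨ ¬x3 ∧ ¬(x1 ∧ (¬x3 ∨ x3)))
= ¬¬¬(x1 ∧ (¬x3 ∨ x3))   — distribution
= ¬¬¬x1   — complement / identity
= ¬x1   — double negation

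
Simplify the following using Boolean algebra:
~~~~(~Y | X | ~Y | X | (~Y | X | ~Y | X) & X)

~~~~(~Y | X | ~Y | X | (~Y | X | ~Y | X) & X)
= ~~~~(~Y | X | ~Y | X)   (absorption)
= ~~~~(~Y | X)   (idempotence)
= ~~(~Y | X)   (double negation)
= ~Y | X   (double negation)

~Y | X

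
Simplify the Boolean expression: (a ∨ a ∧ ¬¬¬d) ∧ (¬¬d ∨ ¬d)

a

(a ∨ a ∧ ¬¬¬d) ∧ (¬¬d ∨ ¬d)
= (a ∨ a ∧ ¬¬¬d) ∧ (d ∨ ¬d)   (double negation)
= (a ∨ a ∧ ¬d) ∧ (d ∨ ¬d)   (double negation)
= a ∨ a ∧ ¬d   (complement / identity)
= a   (absorption)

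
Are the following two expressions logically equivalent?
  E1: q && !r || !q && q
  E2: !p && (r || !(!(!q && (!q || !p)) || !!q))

E1: q && !r || !q && q
    = q && !r   (complement / identity)
E2: !p && (r || !(!(!q && (!q || !p)) || !!q))
    = !p && (r || !(!!q || !!q))   (absorption)
    = !p && (r || !q && !q)   (De Morgan)
    = !p && (r || !q)   (idempotence)
These differ: at p=0, q=0, r=0, E1 = 0 but E2 = 1.

No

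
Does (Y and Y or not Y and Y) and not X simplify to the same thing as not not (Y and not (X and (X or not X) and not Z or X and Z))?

E1: (Y and Y or not Y and Y) and not X
    = Y and not X   — distribution
E2: not not (Y and not (X and (X or not X) and not Z or X and Z))
    = not not (Y and not (X and not Z or X and Z))   — complement / identity
    = not not (Y and not X)   — distribution
    = Y and not X   — double negation
Both reduce to Y and not X, so they are equivalent.

Yes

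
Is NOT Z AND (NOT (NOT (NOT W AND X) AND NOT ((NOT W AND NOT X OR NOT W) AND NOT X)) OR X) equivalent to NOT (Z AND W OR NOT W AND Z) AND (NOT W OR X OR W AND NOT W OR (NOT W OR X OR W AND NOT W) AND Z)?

E1: NOT Z AND (NOT (NOT (NOT W AND X) AND NOT ((NOT W AND NOT X OR NOT W) AND NOT X)) OR X)
    = NOT Z AND (NOT W AND X OR (NOT W AND NOT X OR NOT W) AND NOT X OR X)   — De Morgan
    = NOT Z AND (NOT W AND X OR NOT W AND NOT X OR X)   — absorption
    = NOT Z AND (NOT W OR X)   — distribution
E2: NOT (Z AND W OR NOT W AND Z) AND (NOT W OR X OR W AND NOT W OR (NOT W OR X OR W AND NOT W) AND Z)
    = NOT (Z AND W OR NOT W AND Z) AND (NOT W OR X OR W AND NOT W)   — absorption
    = NOT (Z AND W OR NOT W AND Z) AND (NOT W OR X)   — complement / identity
    = NOT Z AND (NOT W OR X)   — distribution
Both reduce to NOT Z AND (NOT W OR X), so they are equivalent.

Yes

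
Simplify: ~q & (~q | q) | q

~q & (~q | q) | q
= ~q | q   (complement / identity)
= 1   (complement)

1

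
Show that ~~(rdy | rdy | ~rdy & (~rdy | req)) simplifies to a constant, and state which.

1

~~(rdy | rdy | ~rdy & (~rdy | req))
= ~~(rdy | rdy | ~rdy)
= rdy | rdy | ~rdy
= rdy | ~rdy
= 1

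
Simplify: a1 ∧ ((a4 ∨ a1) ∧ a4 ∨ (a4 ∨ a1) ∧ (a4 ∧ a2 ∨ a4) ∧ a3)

a1 ∧ ((a4 ∨ a1) ∧ a4 ∨ (a4 ∨ a1) ∧ (a4 ∧ a2 ∨ a4) ∧ a3)
= a1 ∧ ((a4 ∨ a1) ∧ a4 ∨ (a4 ∨ a1) ∧ a4 ∧ a3)   — absorption
= a1 ∧ (a4 ∨ a1) ∧ a4   — absorption
= a1 ∧ a4   — absorption

a1 ∧ a4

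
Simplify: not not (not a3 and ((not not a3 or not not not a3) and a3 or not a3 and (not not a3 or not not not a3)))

not not (not a3 and ((not not a3 or not not not a3) and a3 or not a3 and (not not a3 or not not not a3)))
= not not (not a3 and (not not a3 or not not not a3))   (distribution)
= not not (not a3 and (not not a3 or not a3))   (double negation)
= not not (not a3 and (a3 or not a3))   (double negation)
= not not not a3   (complement / identity)
= not a3   (double negation)

not a3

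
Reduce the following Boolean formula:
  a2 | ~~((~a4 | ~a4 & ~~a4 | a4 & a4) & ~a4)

a2 | ~~((~a4 | ~a4 & ~~a4 | a4 & a4) & ~a4)
= a2 | ~~((~a4 | ~a4 & a4 | a4 & a4) & ~a4)   (double negation)
= a2 | ~~((~a4 | a4) & ~a4)   (distribution)
= a2 | (~a4 | a4) & ~a4   (double negation)
= a2 | ~a4   (complement / identity)

a2 | ~a4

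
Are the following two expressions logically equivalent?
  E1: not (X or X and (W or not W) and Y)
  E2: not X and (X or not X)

E1: not (X or X and (W or not W) and Y)
    = not (X or X and Y)
    = not X
E2: not X and (X or not X)
    = not X
Both reduce to not X, so they are equivalent.

Yes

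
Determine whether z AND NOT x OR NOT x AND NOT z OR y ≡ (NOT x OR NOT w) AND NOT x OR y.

E1: z AND NOT x OR NOT x AND NOT z OR y
    = NOT x OR y   (distribution)
E2: (NOT x OR NOT w) AND NOT x OR y
    = NOT x OR y   (absorption)
Both reduce to NOT x OR y, so they are equivalent.

Yes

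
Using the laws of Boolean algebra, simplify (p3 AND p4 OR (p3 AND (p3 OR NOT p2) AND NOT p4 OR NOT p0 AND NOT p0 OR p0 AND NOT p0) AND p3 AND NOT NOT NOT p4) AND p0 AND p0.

p3 AND p0

(p3 AND p4 OR (p3 AND (p3 OR NOT p2) AND NOT p4 OR NOT p0 AND NOT p0 OR p0 AND NOT p0) AND p3 AND NOT NOT NOT p4) AND p0 AND p0
= (p3 AND p4 OR (p3 AND NOT p4 OR NOT p0 AND NOT p0 OR p0 AND NOT p0) AND p3 AND NOT NOT NOT p4) AND p0 AND p0   [absorption]
= (p3 AND p4 OR (p3 AND NOT p4 OR NOT p0 AND NOT p0 OR p0 AND NOT p0) AND p3 AND NOT p4) AND p0 AND p0   [double negation]
= (p3 AND p4 OR (p3 AND NOT p4 OR NOT p0) AND p3 AND NOT p4) AND p0 AND p0   [distribution]
= (p3 AND p4 OR (p3 AND NOT p4 OR NOT p0) AND p3 AND NOT p4) AND p0   [idempotence]
= (p3 AND p4 OR p3 AND NOT p4) AND p0   [absorption]
= p3 AND p0   [distribution]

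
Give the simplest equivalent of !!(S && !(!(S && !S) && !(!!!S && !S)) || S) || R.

S || R

!!(S && !(!(S && !S) && !(!!!S && !S)) || S) || R
= !!(S && !(!(S && !S) && !(!S && !S)) || S) || R   [double negation]
= !!(S && (S && !S || !S && !S) || S) || R   [De Morgan]
= !!(S && !S || S) || R   [distribution]
= !!S || R   [complement / identity]
= S || R   [double negation]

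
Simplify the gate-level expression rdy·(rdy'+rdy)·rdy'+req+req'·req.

rdy·(rdy'+rdy)·rdy'+req+req'·req
= rdy·rdy'+req+req'·req   — complement / identity
= req+req'·req   — complement / identity
= req   — complement / identity

req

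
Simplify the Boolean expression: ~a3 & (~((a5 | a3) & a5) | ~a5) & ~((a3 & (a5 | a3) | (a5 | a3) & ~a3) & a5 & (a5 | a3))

~a3 & (~((a5 | a3) & a5) | ~a5) & ~((a3 & (a5 | a3) | (a5 | a3) & ~a3) & a5 & (a5 | a3))
= ~a3 & (~((a5 | a3) & a5) | ~a5) & ~((a5 | a3) & a5 & (a5 | a3))   (distribution)
= ~a3 & (~((a5 | a3) & a5) | ~a5) & ~((a5 | a3) & a5)   (absorption)
= ~a3 & ~((a5 | a3) & a5)   (absorption)
= ~a3 & ~a5   (absorption)

~a3 & ~a5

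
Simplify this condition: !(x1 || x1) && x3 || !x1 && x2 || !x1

!(x1 || x1) && x3 || !x1 && x2 || !x1
= !(x1 || x1) && x3 || !x1   [absorption]
= !x1 && x3 || !x1   [idempotence]
= !x1   [absorption]

!x1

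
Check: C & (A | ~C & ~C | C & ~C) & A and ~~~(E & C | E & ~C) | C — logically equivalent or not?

No

E1: C & (A | ~C & ~C | C & ~C) & A
    = C & (A | ~C) & A   [distribution]
    = C & A   [absorption]
E2: ~~~(E & C | E & ~C) | C
    = ~~~E | C   [distribution]
    = ~E | C   [double negation]
These differ: at A=0, C=0, E=0, E1 = 0 but E2 = 1.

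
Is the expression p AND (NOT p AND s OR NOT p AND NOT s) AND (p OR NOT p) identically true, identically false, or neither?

p AND (NOT p AND s OR NOT p AND NOT s) AND (p OR NOT p)
= p AND NOT p AND (p OR NOT p)   — distribution
= p AND NOT p   — complement / identity
= FALSE   — complement

identically false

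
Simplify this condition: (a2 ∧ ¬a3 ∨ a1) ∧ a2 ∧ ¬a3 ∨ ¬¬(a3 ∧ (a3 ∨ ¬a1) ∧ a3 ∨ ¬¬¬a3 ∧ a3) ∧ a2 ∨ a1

a2 ∨ a1

(a2 ∧ ¬a3 ∨ a1) ∧ a2 ∧ ¬a3 ∨ ¬¬(a3 ∧ (a3 ∨ ¬a1) ∧ a3 ∨ ¬¬¬a3 ∧ a3) ∧ a2 ∨ a1
= (a2 ∧ ¬a3 ∨ a1) ∧ a2 ∧ ¬a3 ∨ (a3 ∧ (a3 ∨ ¬a1) ∧ a3 ∨ ¬¬¬a3 ∧ a3) ∧ a2 ∨ a1
= (a2 ∧ ¬a3 ∨ a1) ∧ a2 ∧ ¬a3 ∨ (a3 ∧ (a3 ∨ ¬a1) ∧ a3 ∨ ¬a3 ∧ a3) ∧ a2 ∨ a1
= (a2 ∧ ¬a3 ∨ a1) ∧ a2 ∧ ¬a3 ∨ (a3 ∧ a3 ∨ ¬a3 ∧ a3) ∧ a2 ∨ a1
= (a2 ∧ ¬a3 ∨ a1) ∧ a2 ∧ ¬a3 ∨ a3 ∧ a2 ∨ a1
= a2 ∧ ¬a3 ∨ a3 ∧ a2 ∨ a1
= a2 ∨ a1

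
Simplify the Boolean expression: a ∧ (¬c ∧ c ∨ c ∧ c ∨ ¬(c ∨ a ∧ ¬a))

a

a ∧ (¬c ∧ c ∨ c ∧ c ∨ ¬(c ∨ a ∧ ¬a))
= a ∧ (¬c ∧ c ∨ c ∧ c ∨ ¬c)
= a ∧ (c ∨ ¬c)
= a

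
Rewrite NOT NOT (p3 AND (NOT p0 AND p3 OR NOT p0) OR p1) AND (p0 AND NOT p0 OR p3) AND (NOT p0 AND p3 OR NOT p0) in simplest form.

p3 AND NOT p0

NOT NOT (p3 AND (NOT p0 AND p3 OR NOT p0) OR p1) AND (p0 AND NOT p0 OR p3) AND (NOT p0 AND p3 OR NOT p0)
= NOT NOT (p3 AND (NOT p0 AND p3 OR NOT p0) OR p1) AND p3 AND (NOT p0 AND p3 OR NOT p0)   (complement / identity)
= (p3 AND (NOT p0 AND p3 OR NOT p0) OR p1) AND p3 AND (NOT p0 AND p3 OR NOT p0)   (double negation)
= p3 AND (NOT p0 AND p3 OR NOT p0)   (absorption)
= p3 AND NOT p0   (absorption)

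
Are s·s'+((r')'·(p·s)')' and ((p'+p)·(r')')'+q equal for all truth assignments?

E1: s·s'+((r')'·(p·s)')'
    = s·s'+r'+p·s   (De Morgan)
    = r'+p·s   (complement / identity)
E2: ((p'+p)·(r')')'+q
    = ((r')')'+q   (complement / identity)
    = r'+q   (double negation)
These differ: at p=0, q=1, r=1, s=0, E1 = 0 but E2 = 1.

No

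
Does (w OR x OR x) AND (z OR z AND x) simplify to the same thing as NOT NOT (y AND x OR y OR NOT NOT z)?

E1: (w OR x OR x) AND (z OR z AND x)
    = (w OR x OR x) AND z   (absorption)
    = (w OR x) AND z   (idempotence)
E2: NOT NOT (y AND x OR y OR NOT NOT z)
    = NOT NOT (y OR NOT NOT z)   (absorption)
    = NOT NOT (y OR z)   (double negation)
    = y OR z   (double negation)
These differ: at w=0, x=0, y=1, z=0, E1 = 0 but E2 = 1.

No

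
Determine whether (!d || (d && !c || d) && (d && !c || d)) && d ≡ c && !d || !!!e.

No

E1: (!d || (d && !c || d) && (d && !c || d)) && d
    = (!d || d && !c || d) && d   [idempotence]
    = (!d || d) && d   [absorption]
    = d   [complement / identity]
E2: c && !d || !!!e
    = c && !d || !e   [double negation]
These differ: at c=1, d=0, e=0, E1 = 0 but E2 = 1.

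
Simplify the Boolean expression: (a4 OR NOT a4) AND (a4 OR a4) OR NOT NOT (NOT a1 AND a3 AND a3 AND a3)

(a4 OR NOT a4) AND (a4 OR a4) OR NOT NOT (NOT a1 AND a3 AND a3 AND a3)
= (a4 OR NOT a4) AND (a4 OR a4) OR NOT a1 AND a3 AND a3 AND a3
= (a4 OR NOT a4) AND (a4 OR a4) OR NOT a1 AND a3 AND a3
= a4 OR NOT a4 AND a4 OR NOT a1 AND a3 AND a3
= a4 OR NOT a1 AND a3 AND a3
= a4 OR NOT a1 AND a3

a4 OR NOT a1 AND a3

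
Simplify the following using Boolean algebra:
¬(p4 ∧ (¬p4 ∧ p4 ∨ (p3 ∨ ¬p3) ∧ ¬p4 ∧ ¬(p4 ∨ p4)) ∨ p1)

¬p1

¬(p4 ∧ (¬p4 ∧ p4 ∨ (p3 ∨ ¬p3) ∧ ¬p4 ∧ ¬(p4 ∨ p4)) ∨ p1)
= ¬(p4 ∧ (¬p4 ∧ p4 ∨ ¬p4 ∧ ¬(p4 ∨ p4)) ∨ p1)   — complement / identity
= ¬(p4 ∧ (¬p4 ∧ p4 ∨ ¬p4 ∧ ¬p4) ∨ p1)   — idempotence
= ¬(p4 ∧ ¬p4 ∨ p1)   — distribution
= ¬p1   — complement / identity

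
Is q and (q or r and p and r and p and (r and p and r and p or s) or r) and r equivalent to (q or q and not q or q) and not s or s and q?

E1: q and (q or r and p and r and p and (r and p and r and p or s) or r) and r
    = q and (q or r and p and r and p or r) and r
    = q and (q or r and p or r) and r
    = q and (q or r) and r
    = q and r
E2: (q or q and not q or q) and not s or s and q
    = (q or q) and not s or s and q
    = q and not s or s and q
    = q
These differ: at p=1, q=1, r=0, s=1, E1 = 0 but E2 = 1.

No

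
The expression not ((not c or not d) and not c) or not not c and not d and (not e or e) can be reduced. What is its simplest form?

not ((not c or not d) and not c) or not not c and not d and (not e or e)
= not ((not c or not d) and not c) or not not c and not d
= not not c or not not c and not d
= not not c
= c

c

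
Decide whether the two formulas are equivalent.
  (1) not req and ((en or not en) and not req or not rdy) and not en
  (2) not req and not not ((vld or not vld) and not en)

Yes

E1: not req and ((en or not en) and not req or not rdy) and not en
    = not req and (not req or not rdy) and not en   [complement / identity]
    = not req and not en   [absorption]
E2: not req and not not ((vld or not vld) and not en)
    = not req and (vld or not vld) and not en   [double negation]
    = not req and not en   [complement / identity]
Both reduce to not req and not en, so they are equivalent.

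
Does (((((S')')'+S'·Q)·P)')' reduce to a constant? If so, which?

no

(((((S')')'+S'·Q)·P)')'
= (((S'+S'·Q)·P)')'   (double negation)
= (S'+S'·Q)·P   (double negation)
= S'·P   (absorption)
This depends on P, S, so it is not a constant.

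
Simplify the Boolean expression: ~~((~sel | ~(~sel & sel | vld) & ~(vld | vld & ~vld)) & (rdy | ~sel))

~sel | ~vld & rdy

~~((~sel | ~(~sel & sel | vld) & ~(vld | vld & ~vld)) & (rdy | ~sel))
= ~~(~sel | ~(~sel & sel | vld) & ~(vld | vld & ~vld) & rdy)   [distribution]
= ~~(~sel | ~vld & ~(vld | vld & ~vld) & rdy)   [complement / identity]
= ~~(~sel | ~vld & ~vld & rdy)   [complement / identity]
= ~~(~sel | ~vld & rdy)   [idempotence]
= ~sel | ~vld & rdy   [double negation]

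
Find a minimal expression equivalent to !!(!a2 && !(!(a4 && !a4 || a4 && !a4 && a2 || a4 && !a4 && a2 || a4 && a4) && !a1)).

!!(!a2 && !(!(a4 && !a4 || a4 && !a4 && a2 || a4 && !a4 && a2 || a4 && a4) && !a1))
= !!(!a2 && !(!(a4 && !a4 || a4 && !a4 && a2 || a4 && a4) && !a1))   (idempotence)
= !!(!a2 && !(!(a4 && !a4 || a4 && a4) && !a1))   (absorption)
= !a2 && !(!(a4 && !a4 || a4 && a4) && !a1)   (double negation)
= !a2 && !(!a4 && !a1)   (distribution)
= !a2 && (a4 || a1)   (De Morgan)

!a2 && (a4 || a1)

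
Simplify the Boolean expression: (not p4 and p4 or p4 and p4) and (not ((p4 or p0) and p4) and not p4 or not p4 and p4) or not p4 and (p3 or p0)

(not p4 and p4 or p4 and p4) and (not ((p4 or p0) and p4) and not p4 or not p4 and p4) or not p4 and (p3 or p0)
= p4 and (not ((p4 or p0) and p4) and not p4 or not p4 and p4) or not p4 and (p3 or p0)   — distribution
= p4 and (not p4 and not p4 or not p4 and p4) or not p4 and (p3 or p0)   — absorption
= p4 and not p4 or not p4 and (p3 or p0)   — distribution
= not p4 and (p3 or p0)   — complement / identity

not p4 and (p3 or p0)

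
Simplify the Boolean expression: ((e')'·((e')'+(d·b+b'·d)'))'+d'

((e')'·((e')'+(d·b+b'·d)'))'+d'
= ((e')'·((e')'+d'))'+d'   (distribution)
= ((e')')'+d'   (absorption)
= e'+d'   (double negation)

e'+d'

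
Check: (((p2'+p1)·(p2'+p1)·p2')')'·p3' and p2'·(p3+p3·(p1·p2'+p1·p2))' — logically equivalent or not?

Yes

E1: (((p2'+p1)·(p2'+p1)·p2')')'·p3'
    = (((p2'+p1)·p2')')'·p3'
    = ((p2')')'·p3'
    = p2'·p3'
E2: p2'·(p3+p3·(p1·p2'+p1·p2))'
    = p2'·(p3+p3·p1)'
    = p2'·p3'
Both reduce to p2'·p3', so they are equivalent.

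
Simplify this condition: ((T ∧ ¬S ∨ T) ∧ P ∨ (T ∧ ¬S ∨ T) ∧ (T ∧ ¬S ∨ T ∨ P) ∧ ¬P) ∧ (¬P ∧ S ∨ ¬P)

((T ∧ ¬S ∨ T) ∧ P ∨ (T ∧ ¬S ∨ T) ∧ (T ∧ ¬S ∨ T ∨ P) ∧ ¬P) ∧ (¬P ∧ S ∨ ¬P)
= ((T ∧ ¬S ∨ T) ∧ P ∨ (T ∧ ¬S ∨ T) ∧ ¬P) ∧ (¬P ∧ S ∨ ¬P)   — absorption
= ((T ∧ ¬S ∨ T) ∧ P ∨ (T ∧ ¬S ∨ T) ∧ ¬P) ∧ ¬P   — absorption
= (T ∧ ¬S ∨ T) ∧ ¬P   — distribution
= T ∧ ¬P   — absorption

T ∧ ¬P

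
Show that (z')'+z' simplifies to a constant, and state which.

1

(z')'+z'
= z+z'   (double negation)
= 1   (complement)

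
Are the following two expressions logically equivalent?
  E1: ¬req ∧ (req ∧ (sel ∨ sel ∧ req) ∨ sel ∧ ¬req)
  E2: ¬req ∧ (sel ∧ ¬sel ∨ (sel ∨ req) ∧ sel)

Yes

E1: ¬req ∧ (req ∧ (sel ∨ sel ∧ req) ∨ sel ∧ ¬req)
    = ¬req ∧ (req ∧ sel ∨ sel ∧ ¬req)   [absorption]
    = ¬req ∧ sel   [distribution]
E2: ¬req ∧ (sel ∧ ¬sel ∨ (sel ∨ req) ∧ sel)
    = ¬req ∧ (sel ∨ req) ∧ sel   [complement / identity]
    = ¬req ∧ sel   [absorption]
Both reduce to ¬req ∧ sel, so they are equivalent.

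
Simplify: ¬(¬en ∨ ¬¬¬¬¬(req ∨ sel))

¬(¬en ∨ ¬¬¬¬¬(req ∨ sel))
= ¬(¬en ∨ ¬¬¬(req ∨ sel))   — double negation
= en ∧ ¬¬(req ∨ sel)   — De Morgan
= en ∧ (req ∨ sel)   — double negation

en ∧ (req ∨ sel)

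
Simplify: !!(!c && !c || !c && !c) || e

!c || e

!!(!c && !c || !c && !c) || e
= !c && !c || !c && !c || e   (double negation)
= !c && !c || e   (idempotence)
= !c || e   (idempotence)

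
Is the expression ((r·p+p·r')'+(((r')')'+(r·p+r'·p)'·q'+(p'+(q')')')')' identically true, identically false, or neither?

neither

((r·p+p·r')'+(((r')')'+(r·p+r'·p)'·q'+(p'+(q')')')')'
= (p'+(((r')')'+(r·p+r'·p)'·q'+(p'+(q')')')')'   [distribution]
= p·(((r')')'+(r·p+r'·p)'·q'+(p'+(q')')')   [De Morgan]
= p·(((r')')'+p'·q'+(p'+(q')')')   [distribution]
= p·(((r')')'+p'·q'+p·q')   [De Morgan]
= p·(((r')')'+q')   [distribution]
= p·(r'+q')   [double negation]
This depends on p, q, r, so it is not a constant.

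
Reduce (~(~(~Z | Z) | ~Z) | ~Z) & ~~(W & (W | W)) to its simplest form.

(~(~(~Z | Z) | ~Z) | ~Z) & ~~(W & (W | W))
= (~(~(~Z | Z) | ~Z) | ~Z) & ~~(W & W)
= ((~Z | Z) & Z | ~Z) & ~~(W & W)
= (Z | ~Z) & ~~(W & W)
= ~~(W & W)
= ~~W
= W

W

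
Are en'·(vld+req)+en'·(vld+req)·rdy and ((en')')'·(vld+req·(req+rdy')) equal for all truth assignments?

Yes

E1: en'·(vld+req)+en'·(vld+req)·rdy
    = en'·(vld+req)   — absorption
E2: ((en')')'·(vld+req·(req+rdy'))
    = ((en')')'·(vld+req)   — absorption
    = en'·(vld+req)   — double negation
Both reduce to en'·(vld+req), so they are equivalent.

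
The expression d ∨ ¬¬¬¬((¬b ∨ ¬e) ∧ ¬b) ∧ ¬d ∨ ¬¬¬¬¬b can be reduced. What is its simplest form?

d ∨ ¬¬¬¬((¬b ∨ ¬e) ∧ ¬b) ∧ ¬d ∨ ¬¬¬¬¬b
= d ∨ ¬¬¬¬¬b ∧ ¬d ∨ ¬¬¬¬¬b   (absorption)
= d ∨ ¬¬¬¬¬b   (absorption)
= d ∨ ¬¬¬b   (double negation)
= d ∨ ¬b   (double negation)

d ∨ ¬b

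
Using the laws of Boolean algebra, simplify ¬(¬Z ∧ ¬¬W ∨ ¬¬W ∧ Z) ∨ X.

¬(¬Z ∧ ¬¬W ∨ ¬¬W ∧ Z) ∨ X
= ¬¬¬W ∨ X
= ¬W ∨ X

¬W ∨ X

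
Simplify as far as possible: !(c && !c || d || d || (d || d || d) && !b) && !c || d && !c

!c

!(c && !c || d || d || (d || d || d) && !b) && !c || d && !c
= !(c && !c || d || d || (d || d) && !b) && !c || d && !c
= !(d || d || (d || d) && !b) && !c || d && !c
= !(d || d) && !c || d && !c
= !d && !c || d && !c
= !c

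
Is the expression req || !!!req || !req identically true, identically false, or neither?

req || !!!req || !req
= req || !req || !req   — double negation
= req || !req   — idempotence
= true   — complement

identically true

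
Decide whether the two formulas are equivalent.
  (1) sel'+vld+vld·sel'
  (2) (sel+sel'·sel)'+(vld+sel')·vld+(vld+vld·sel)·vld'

Yes

E1: sel'+vld+vld·sel'
    = sel'+vld
E2: (sel+sel'·sel)'+(vld+sel')·vld+(vld+vld·sel)·vld'
    = sel'+(vld+sel')·vld+(vld+vld·sel)·vld'
    = sel'+(vld+sel')·vld+vld·vld'
    = sel'+(vld+sel')·vld
    = sel'+vld
Both reduce to sel'+vld, so they are equivalent.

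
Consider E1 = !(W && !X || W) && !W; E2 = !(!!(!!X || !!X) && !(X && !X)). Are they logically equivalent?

E1: !(W && !X || W) && !W
    = !W && !W   — absorption
    = !W   — idempotence
E2: !(!!(!!X || !!X) && !(X && !X))
    = !(!(!X && !X) && !(X && !X))   — De Morgan
    = !X && !X || X && !X   — De Morgan
    = !X   — distribution
These differ: at W=1, X=0, E1 = 0 but E2 = 1.

No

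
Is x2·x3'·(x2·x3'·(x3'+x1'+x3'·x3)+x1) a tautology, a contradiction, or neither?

neither

x2·x3'·(x2·x3'·(x3'+x1'+x3'·x3)+x1)
= x2·x3'·(x2·x3'·(x3'+x1')+x1)   [complement / identity]
= x2·x3'·(x2·x3'+x1)   [absorption]
= x2·x3'   [absorption]
This depends on x2, x3, so it is not a constant.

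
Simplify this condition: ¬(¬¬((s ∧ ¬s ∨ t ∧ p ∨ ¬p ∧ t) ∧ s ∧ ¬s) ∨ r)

¬r

¬(¬¬((s ∧ ¬s ∨ t ∧ p ∨ ¬p ∧ t) ∧ s ∧ ¬s) ∨ r)
= ¬((s ∧ ¬s ∨ t ∧ p ∨ ¬p ∧ t) ∧ s ∧ ¬s ∨ r)   (double negation)
= ¬((s ∧ ¬s ∨ t) ∧ s ∧ ¬s ∨ r)   (distribution)
= ¬(s ∧ ¬s ∨ r)   (absorption)
= ¬r   (complement / identity)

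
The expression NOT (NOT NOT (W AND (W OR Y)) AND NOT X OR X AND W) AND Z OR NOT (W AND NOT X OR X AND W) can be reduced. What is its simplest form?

NOT W

NOT (NOT NOT (W AND (W OR Y)) AND NOT X OR X AND W) AND Z OR NOT (W AND NOT X OR X AND W)
= NOT (NOT NOT W AND NOT X OR X AND W) AND Z OR NOT (W AND NOT X OR X AND W)
= NOT (W AND NOT X OR X AND W) AND Z OR NOT (W AND NOT X OR X AND W)
= NOT (W AND NOT X OR X AND W)
= NOT W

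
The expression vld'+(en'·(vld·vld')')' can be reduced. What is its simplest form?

vld'+en

vld'+(en'·(vld·vld')')'
= vld'+en+vld·vld'   — De Morgan
= vld'+en   — complement / identity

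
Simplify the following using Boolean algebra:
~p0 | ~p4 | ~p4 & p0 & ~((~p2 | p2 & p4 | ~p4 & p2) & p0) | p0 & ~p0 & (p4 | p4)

~p0 | ~p4 | ~p4 & p0 & ~((~p2 | p2 & p4 | ~p4 & p2) & p0) | p0 & ~p0 & (p4 | p4)
= ~p0 | ~p4 | ~p4 & p0 & ~((~p2 | p2) & p0) | p0 & ~p0 & (p4 | p4)   [distribution]
= ~p0 | ~p4 | ~p4 & p0 & ~((~p2 | p2) & p0) | p0 & ~p0 & p4   [idempotence]
= ~p0 | ~p4 | ~p4 & p0 & ~p0 | p0 & ~p0 & p4   [complement / identity]
= ~p0 | ~p4 | p0 & ~p0   [distribution]
= ~p0 | ~p4   [complement / identity]

~p0 | ~p4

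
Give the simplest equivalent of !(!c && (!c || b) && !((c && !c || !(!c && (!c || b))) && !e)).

!(!c && (!c || b) && !((c && !c || !(!c && (!c || b))) && !e))
= !(!c && (!c || b) && !(!(!c && (!c || b)) && !e))   — complement / identity
= !(!c && (!c || b) && (!c && (!c || b) || e))   — De Morgan
= !(!c && (!c || b))   — absorption
= !!c   — absorption
= c   — double negation

c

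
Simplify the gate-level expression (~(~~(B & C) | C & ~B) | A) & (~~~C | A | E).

~C | A

(~(~~(B & C) | C & ~B) | A) & (~~~C | A | E)
= (~(~~(B & C) | C & ~B) | A) & (~C | A | E)   (double negation)
= (~(B & C | C & ~B) | A) & (~C | A | E)   (double negation)
= (~C | A) & (~C | A | E)   (distribution)
= ~C | A   (absorption)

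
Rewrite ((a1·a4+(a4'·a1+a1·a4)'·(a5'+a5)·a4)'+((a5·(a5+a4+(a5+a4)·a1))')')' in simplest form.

((a1·a4+(a4'·a1+a1·a4)'·(a5'+a5)·a4)'+((a5·(a5+a4+(a5+a4)·a1))')')'
= ((a1·a4+(a4'·a1+a1·a4)'·a4)'+((a5·(a5+a4+(a5+a4)·a1))')')'   [complement / identity]
= (a1·a4+(a4'·a1+a1·a4)'·a4)·(a5·(a5+a4+(a5+a4)·a1))'   [De Morgan]
= (a1·a4+(a4'·a1+a1·a4)'·a4)·(a5·(a5+a4))'   [absorption]
= (a1·a4+(a4'·a1+a1·a4)'·a4)·a5'   [absorption]
= (a1·a4+a1'·a4)·a5'   [distribution]
= a4·a5'   [distribution]

a4·a5'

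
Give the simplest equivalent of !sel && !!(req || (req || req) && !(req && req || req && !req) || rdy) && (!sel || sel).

!sel && (req || rdy)

!sel && !!(req || (req || req) && !(req && req || req && !req) || rdy) && (!sel || sel)
= !sel && !!(req || req && !(req && req || req && !req) || rdy) && (!sel || sel)   (idempotence)
= !sel && !!(req || req && !(req && req || req && !req) || rdy)   (complement / identity)
= !sel && (req || req && !(req && req || req && !req) || rdy)   (double negation)
= !sel && (req || req && !req || rdy)   (distribution)
= !sel && (req || rdy)   (complement / identity)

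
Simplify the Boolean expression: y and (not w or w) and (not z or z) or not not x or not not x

y and (not w or w) and (not z or z) or not not x or not not x
= y and (not w or w) and (not z or z) or not not x   [idempotence]
= y and (not w or w) or not not x   [complement / identity]
= y or not not x   [complement / identity]
= y or x   [double negation]

y or x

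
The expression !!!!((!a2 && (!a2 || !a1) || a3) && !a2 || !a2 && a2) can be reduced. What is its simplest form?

!a2

!!!!((!a2 && (!a2 || !a1) || a3) && !a2 || !a2 && a2)
= !!!!((!a2 && (!a2 || !a1) || a3) && !a2)   — complement / identity
= !!((!a2 && (!a2 || !a1) || a3) && !a2)   — double negation
= !!((!a2 || a3) && !a2)   — absorption
= !!!a2   — absorption
= !a2   — double negation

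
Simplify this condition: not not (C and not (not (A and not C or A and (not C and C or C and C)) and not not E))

not not (C and not (not (A and not C or A and (not C and C or C and C)) and not not E))
= not not (C and not (not (A and not C or A and C) and not not E))   — distribution
= not not (C and not (not A and not not E))   — distribution
= not not (C and (A or not E))   — De Morgan
= C and (A or not E)   — double negation

C and (A or not E)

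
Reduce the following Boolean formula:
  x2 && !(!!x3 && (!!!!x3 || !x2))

x2 && !x3

x2 && !(!!x3 && (!!!!x3 || !x2))
= x2 && !(!!x3 && (!!x3 || !x2))   — double negation
= x2 && !!!x3   — absorption
= x2 && !x3   — double negation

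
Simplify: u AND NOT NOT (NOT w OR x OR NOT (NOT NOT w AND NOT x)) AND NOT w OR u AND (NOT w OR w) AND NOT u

u AND NOT NOT (NOT w OR x OR NOT (NOT NOT w AND NOT x)) AND NOT w OR u AND (NOT w OR w) AND NOT u
= u AND NOT NOT (NOT w OR x OR NOT (NOT NOT w AND NOT x)) AND NOT w OR u AND NOT u
= u AND NOT NOT (NOT w OR x OR NOT (NOT NOT w AND NOT x)) AND NOT w
= u AND NOT NOT (NOT w OR x OR NOT w OR x) AND NOT w
= u AND (NOT w OR x OR NOT w OR x) AND NOT w
= u AND (NOT w OR x) AND NOT w
= u AND NOT w

u AND NOT w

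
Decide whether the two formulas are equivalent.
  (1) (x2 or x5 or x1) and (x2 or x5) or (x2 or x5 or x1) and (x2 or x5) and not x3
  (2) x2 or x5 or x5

E1: (x2 or x5 or x1) and (x2 or x5) or (x2 or x5 or x1) and (x2 or x5) and not x3
    = (x2 or x5 or x1) and (x2 or x5 or (x2 or x5) and not x3)   — distribution
    = (x2 or x5 or x1) and (x2 or x5)   — absorption
    = x2 or x5   — absorption
E2: x2 or x5 or x5
    = x2 or x5   — idempotence
Both reduce to x2 or x5, so they are equivalent.

Yes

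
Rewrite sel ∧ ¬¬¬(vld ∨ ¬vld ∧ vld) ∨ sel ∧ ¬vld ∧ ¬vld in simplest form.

sel ∧ ¬¬¬(vld ∨ ¬vld ∧ vld) ∨ sel ∧ ¬vld ∧ ¬vld
= sel ∧ ¬¬¬vld ∨ sel ∧ ¬vld ∧ ¬vld   [complement / identity]
= sel ∧ ¬vld ∨ sel ∧ ¬vld ∧ ¬vld   [double negation]
= sel ∧ ¬vld ∨ sel ∧ ¬vld   [idempotence]
= sel ∧ ¬vld   [idempotence]

sel ∧ ¬vld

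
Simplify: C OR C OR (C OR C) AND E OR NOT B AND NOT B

C OR C OR (C OR C) AND E OR NOT B AND NOT B
= C OR C OR (C OR C) AND E OR NOT B
= C OR C OR NOT B
= C OR NOT B

C OR NOT B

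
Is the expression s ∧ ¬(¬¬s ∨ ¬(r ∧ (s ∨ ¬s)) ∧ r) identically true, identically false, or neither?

identically false

s ∧ ¬(¬¬s ∨ ¬(r ∧ (s ∨ ¬s)) ∧ r)
= s ∧ ¬(¬¬s ∨ ¬r ∧ r)   (complement / identity)
= s ∧ ¬¬¬s   (complement / identity)
= s ∧ ¬s   (double negation)
= False   (complement)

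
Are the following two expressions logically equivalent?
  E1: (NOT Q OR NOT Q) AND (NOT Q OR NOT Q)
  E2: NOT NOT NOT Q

Yes

E1: (NOT Q OR NOT Q) AND (NOT Q OR NOT Q)
    = NOT Q OR NOT Q   — idempotence
    = NOT Q   — idempotence
E2: NOT NOT NOT Q
    = NOT Q   — double negation
Both reduce to NOT Q, so they are equivalent.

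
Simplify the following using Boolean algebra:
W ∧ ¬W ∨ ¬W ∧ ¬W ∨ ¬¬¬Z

¬W ∨ ¬Z

W ∧ ¬W ∨ ¬W ∧ ¬W ∨ ¬¬¬Z
= W ∧ ¬W ∨ ¬W ∧ ¬W ∨ ¬Z   [double negation]
= ¬W ∨ ¬Z   [distribution]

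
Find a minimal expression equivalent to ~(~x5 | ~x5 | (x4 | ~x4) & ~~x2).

x5 & ~x2

~(~x5 | ~x5 | (x4 | ~x4) & ~~x2)
= ~(~x5 | ~x5 | ~~x2)
= ~(~x5 | ~~x2)
= x5 & ~x2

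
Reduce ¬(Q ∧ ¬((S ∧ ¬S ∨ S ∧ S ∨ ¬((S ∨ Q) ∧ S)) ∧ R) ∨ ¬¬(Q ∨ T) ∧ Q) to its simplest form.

¬(Q ∧ ¬((S ∧ ¬S ∨ S ∧ S ∨ ¬((S ∨ Q) ∧ S)) ∧ R) ∨ ¬¬(Q ∨ T) ∧ Q)
= ¬(Q ∧ ¬((S ∧ ¬S ∨ S ∧ S ∨ ¬S) ∧ R) ∨ ¬¬(Q ∨ T) ∧ Q)
= ¬(Q ∧ ¬((S ∨ ¬S) ∧ R) ∨ ¬¬(Q ∨ T) ∧ Q)
= ¬(Q ∧ ¬((S ∨ ¬S) ∧ R) ∨ (Q ∨ T) ∧ Q)
= ¬(Q ∧ ¬((S ∨ ¬S) ∧ R) ∨ Q)
= ¬(Q ∧ ¬R ∨ Q)
= ¬Q

¬Q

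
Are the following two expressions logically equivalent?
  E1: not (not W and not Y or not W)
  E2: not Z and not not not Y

No

E1: not (not W and not Y or not W)
    = not not W   — absorption
    = W   — double negation
E2: not Z and not not not Y
    = not Z and not Y   — double negation
These differ: at W=1, Y=1, Z=0, E1 = 1 but E2 = 0.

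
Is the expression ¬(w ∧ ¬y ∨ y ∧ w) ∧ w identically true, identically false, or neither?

identically false

¬(w ∧ ¬y ∨ y ∧ w) ∧ w
= ¬w ∧ w   (distribution)
= False   (complement)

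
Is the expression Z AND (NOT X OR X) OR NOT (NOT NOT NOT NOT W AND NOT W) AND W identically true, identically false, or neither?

neither

Z AND (NOT X OR X) OR NOT (NOT NOT NOT NOT W AND NOT W) AND W
= Z OR NOT (NOT NOT NOT NOT W AND NOT W) AND W   — complement / identity
= Z OR (NOT NOT NOT W OR W) AND W   — De Morgan
= Z OR (NOT W OR W) AND W   — double negation
= Z OR W   — complement / identity
This depends on W, Z, so it is not a constant.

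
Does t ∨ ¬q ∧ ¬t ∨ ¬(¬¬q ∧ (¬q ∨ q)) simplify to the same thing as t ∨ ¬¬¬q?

E1: t ∨ ¬q ∧ ¬t ∨ ¬(¬¬q ∧ (¬q ∨ q))
    = t ∨ ¬q ∧ ¬t ∨ ¬¬¬q   — complement / identity
    = t ∨ ¬q ∧ ¬t ∨ ¬q   — double negation
    = t ∨ ¬q   — absorption
E2: t ∨ ¬¬¬q
    = t ∨ ¬q   — double negation
Both reduce to t ∨ ¬q, so they are equivalent.

Yes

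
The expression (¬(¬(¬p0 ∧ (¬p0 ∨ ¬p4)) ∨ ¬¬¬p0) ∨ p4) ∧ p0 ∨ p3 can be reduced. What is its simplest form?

p4 ∧ p0 ∨ p3

(¬(¬(¬p0 ∧ (¬p0 ∨ ¬p4)) ∨ ¬¬¬p0) ∨ p4) ∧ p0 ∨ p3
= (¬(¬¬p0 ∨ ¬¬¬p0) ∨ p4) ∧ p0 ∨ p3   (absorption)
= (¬(¬¬p0 ∨ ¬p0) ∨ p4) ∧ p0 ∨ p3   (double negation)
= (¬p0 ∧ p0 ∨ p4) ∧ p0 ∨ p3   (De Morgan)
= p4 ∧ p0 ∨ p3   (complement / identity)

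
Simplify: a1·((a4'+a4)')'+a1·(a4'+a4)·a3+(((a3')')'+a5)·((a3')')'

a1·((a4'+a4)')'+a1·(a4'+a4)·a3+(((a3')')'+a5)·((a3')')'
= a1·(a4'+a4)+a1·(a4'+a4)·a3+(((a3')')'+a5)·((a3')')'   [double negation]
= a1·(a4'+a4)+(((a3')')'+a5)·((a3')')'   [absorption]
= a1·(a4'+a4)+((a3')')'   [absorption]
= a1+((a3')')'   [complement / identity]
= a1+a3'   [double negation]

a1+a3'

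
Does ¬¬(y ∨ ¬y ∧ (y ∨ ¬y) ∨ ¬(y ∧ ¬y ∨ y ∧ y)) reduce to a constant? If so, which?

yes, True

¬¬(y ∨ ¬y ∧ (y ∨ ¬y) ∨ ¬(y ∧ ¬y ∨ y ∧ y))
= ¬¬(y ∨ ¬y ∨ ¬(y ∧ ¬y ∨ y ∧ y))   [complement / identity]
= ¬¬(y ∨ ¬y ∨ ¬y)   [distribution]
= y ∨ ¬y ∨ ¬y   [double negation]
= y ∨ ¬y   [idempotence]
= True   [complement]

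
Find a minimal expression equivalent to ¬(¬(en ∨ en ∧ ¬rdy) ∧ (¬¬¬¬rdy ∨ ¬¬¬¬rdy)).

en ∨ ¬rdy

¬(¬(en ∨ en ∧ ¬rdy) ∧ (¬¬¬¬rdy ∨ ¬¬¬¬rdy))
= ¬(¬(en ∨ en ∧ ¬rdy) ∧ ¬¬¬¬rdy)   — idempotence
= ¬(¬(en ∨ en ∧ ¬rdy) ∧ ¬¬rdy)   — double negation
= ¬(¬en ∧ ¬¬rdy)   — absorption
= en ∨ ¬rdy   — De Morgan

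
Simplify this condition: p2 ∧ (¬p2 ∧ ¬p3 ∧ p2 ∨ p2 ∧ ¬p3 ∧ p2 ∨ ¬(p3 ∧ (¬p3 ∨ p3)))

p2 ∧ (¬p2 ∧ ¬p3 ∧ p2 ∨ p2 ∧ ¬p3 ∧ p2 ∨ ¬(p3 ∧ (¬p3 ∨ p3)))
= p2 ∧ (¬p3 ∧ p2 ∨ ¬(p3 ∧ (¬p3 ∨ p3)))   [distribution]
= p2 ∧ (¬p3 ∧ p2 ∨ ¬p3)   [complement / identity]
= p2 ∧ ¬p3   [absorption]

p2 ∧ ¬p3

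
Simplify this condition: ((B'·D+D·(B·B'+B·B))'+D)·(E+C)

E+C

((B'·D+D·(B·B'+B·B))'+D)·(E+C)
= ((B'·D+D·B)'+D)·(E+C)
= (D'+D)·(E+C)
= E+C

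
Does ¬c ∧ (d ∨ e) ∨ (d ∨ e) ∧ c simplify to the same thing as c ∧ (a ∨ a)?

E1: ¬c ∧ (d ∨ e) ∨ (d ∨ e) ∧ c
    = d ∨ e   — distribution
E2: c ∧ (a ∨ a)
    = c ∧ a   — idempotence
These differ: at a=0, c=0, d=1, e=1, E1 = 1 but E2 = 0.

No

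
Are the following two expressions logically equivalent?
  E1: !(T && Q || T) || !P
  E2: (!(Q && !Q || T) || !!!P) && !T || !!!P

Yes

E1: !(T && Q || T) || !P
    = !T || !P   [absorption]
E2: (!(Q && !Q || T) || !!!P) && !T || !!!P
    = (!(Q && !Q || T) || !P) && !T || !!!P   [double negation]
    = (!T || !P) && !T || !!!P   [complement / identity]
    = !T || !!!P   [absorption]
    = !T || !P   [double negation]
Both reduce to !T || !P, so they are equivalent.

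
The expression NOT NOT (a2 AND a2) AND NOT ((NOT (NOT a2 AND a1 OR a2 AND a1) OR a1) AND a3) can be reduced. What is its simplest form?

NOT NOT (a2 AND a2) AND NOT ((NOT (NOT a2 AND a1 OR a2 AND a1) OR a1) AND a3)
= a2 AND a2 AND NOT ((NOT (NOT a2 AND a1 OR a2 AND a1) OR a1) AND a3)
= a2 AND a2 AND NOT ((NOT a1 OR a1) AND a3)
= a2 AND a2 AND NOT a3
= a2 AND NOT a3

a2 AND NOT a3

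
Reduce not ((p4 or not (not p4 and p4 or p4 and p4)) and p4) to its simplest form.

not ((p4 or not (not p4 and p4 or p4 and p4)) and p4)
= not ((p4 or not p4) and p4)   — distribution
= not p4   — complement / identity

not p4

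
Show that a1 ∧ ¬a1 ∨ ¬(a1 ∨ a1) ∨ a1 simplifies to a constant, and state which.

True

a1 ∧ ¬a1 ∨ ¬(a1 ∨ a1) ∨ a1
= ¬(a1 ∨ a1) ∨ a1   [complement / identity]
= ¬a1 ∨ a1   [idempotence]
= True   [complement]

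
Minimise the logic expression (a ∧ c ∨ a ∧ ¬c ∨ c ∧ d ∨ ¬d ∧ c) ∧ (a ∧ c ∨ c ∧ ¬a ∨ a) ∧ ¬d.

(a ∧ c ∨ a ∧ ¬c ∨ c ∧ d ∨ ¬d ∧ c) ∧ (a ∧ c ∨ c ∧ ¬a ∨ a) ∧ ¬d
= (a ∧ c ∨ a ∧ ¬c ∨ c) ∧ (a ∧ c ∨ c ∧ ¬a ∨ a) ∧ ¬d   [distribution]
= (a ∨ c) ∧ (a ∧ c ∨ c ∧ ¬a ∨ a) ∧ ¬d   [distribution]
= (a ∨ c) ∧ (c ∨ a) ∧ ¬d   [distribution]
= (a ∨ c ∧ c) ∧ ¬d   [distribution]
= (a ∨ c) ∧ ¬d   [idempotence]

(a ∨ c) ∧ ¬d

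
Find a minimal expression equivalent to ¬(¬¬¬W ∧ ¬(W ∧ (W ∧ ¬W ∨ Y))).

¬(¬¬¬W ∧ ¬(W ∧ (W ∧ ¬W ∨ Y)))
= ¬(¬W ∧ ¬(W ∧ (W ∧ ¬W ∨ Y)))   — double negation
= W ∨ W ∧ (W ∧ ¬W ∨ Y)   — De Morgan
= W ∨ W ∧ Y   — complement / identity
= W   — absorption

W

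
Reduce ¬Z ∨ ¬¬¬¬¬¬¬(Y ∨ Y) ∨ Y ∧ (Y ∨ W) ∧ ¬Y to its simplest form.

¬Z ∨ ¬¬¬¬¬¬¬(Y ∨ Y) ∨ Y ∧ (Y ∨ W) ∧ ¬Y
= ¬Z ∨ ¬¬¬¬¬¬¬(Y ∨ Y) ∨ Y ∧ ¬Y   — absorption
= ¬Z ∨ ¬¬¬¬¬(Y ∨ Y) ∨ Y ∧ ¬Y   — double negation
= ¬Z ∨ ¬¬¬¬¬Y ∨ Y ∧ ¬Y   — idempotence
= ¬Z ∨ ¬¬¬¬¬Y   — complement / identity
= ¬Z ∨ ¬¬¬Y   — double negation
= ¬Z ∨ ¬Y   — double negation

¬Z ∨ ¬Y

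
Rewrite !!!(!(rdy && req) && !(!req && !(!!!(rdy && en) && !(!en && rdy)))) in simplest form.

!!!(!(rdy && req) && !(!req && !(!!!(rdy && en) && !(!en && rdy))))
= !!(rdy && req || !req && !(!!!(rdy && en) && !(!en && rdy)))   — De Morgan
= !!(rdy && req || !req && !(!(rdy && en) && !(!en && rdy)))   — double negation
= !!(rdy && req || !req && (rdy && en || !en && rdy))   — De Morgan
= !!(rdy && req || !req && rdy)   — distribution
= !!rdy   — distribution
= rdy   — double negation

rdy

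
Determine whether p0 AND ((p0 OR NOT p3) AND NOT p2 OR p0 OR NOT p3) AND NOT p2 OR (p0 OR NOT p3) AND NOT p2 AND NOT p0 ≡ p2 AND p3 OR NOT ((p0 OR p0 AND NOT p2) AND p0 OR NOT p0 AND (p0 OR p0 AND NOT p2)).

No

E1: p0 AND ((p0 OR NOT p3) AND NOT p2 OR p0 OR NOT p3) AND NOT p2 OR (p0 OR NOT p3) AND NOT p2 AND NOT p0
    = p0 AND (p0 OR NOT p3) AND NOT p2 OR (p0 OR NOT p3) AND NOT p2 AND NOT p0
    = (p0 OR NOT p3) AND NOT p2
E2: p2 AND p3 OR NOT ((p0 OR p0 AND NOT p2) AND p0 OR NOT p0 AND (p0 OR p0 AND NOT p2))
    = p2 AND p3 OR NOT (p0 OR p0 AND NOT p2)
    = p2 AND p3 OR NOT p0
These differ: at p0=0, p2=1, p3=1, E1 = 0 but E2 = 1.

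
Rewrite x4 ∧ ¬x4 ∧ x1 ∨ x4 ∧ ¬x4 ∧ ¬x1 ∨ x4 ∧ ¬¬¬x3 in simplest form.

x4 ∧ ¬x4 ∧ x1 ∨ x4 ∧ ¬x4 ∧ ¬x1 ∨ x4 ∧ ¬¬¬x3
= x4 ∧ ¬x4 ∨ x4 ∧ ¬¬¬x3   — distribution
= x4 ∧ ¬¬¬x3   — complement / identity
= x4 ∧ ¬x3   — double negation

x4 ∧ ¬x3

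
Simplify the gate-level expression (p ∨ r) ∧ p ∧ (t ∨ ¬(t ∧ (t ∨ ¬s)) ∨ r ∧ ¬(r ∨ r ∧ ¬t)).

(p ∨ r) ∧ p ∧ (t ∨ ¬(t ∧ (t ∨ ¬s)) ∨ r ∧ ¬(r ∨ r ∧ ¬t))
= (p ∨ r) ∧ p ∧ (t ∨ ¬(t ∧ (t ∨ ¬s)) ∨ r ∧ ¬r)   [absorption]
= (p ∨ r) ∧ p ∧ (t ∨ ¬(t ∧ (t ∨ ¬s)))   [complement / identity]
= (p ∨ r) ∧ p ∧ (t ∨ ¬t)   [absorption]
= p ∧ (t ∨ ¬t)   [absorption]
= p   [complement / identity]

p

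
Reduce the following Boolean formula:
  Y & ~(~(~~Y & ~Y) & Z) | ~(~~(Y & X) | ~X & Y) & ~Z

Y & ~(~(~~Y & ~Y) & Z) | ~(~~(Y & X) | ~X & Y) & ~Z
= Y & ~((~Y | Y) & Z) | ~(~~(Y & X) | ~X & Y) & ~Z   (De Morgan)
= Y & ~((~Y | Y) & Z) | ~(Y & X | ~X & Y) & ~Z   (double negation)
= Y & ~Z | ~(Y & X | ~X & Y) & ~Z   (complement / identity)
= Y & ~Z | ~Y & ~Z   (distribution)
= ~Z   (distribution)

~Z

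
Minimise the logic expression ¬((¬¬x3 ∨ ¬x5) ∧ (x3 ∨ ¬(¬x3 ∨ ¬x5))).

¬((¬¬x3 ∨ ¬x5) ∧ (x3 ∨ ¬(¬x3 ∨ ¬x5)))
= ¬((¬¬x3 ∨ ¬x5) ∧ (x3 ∨ x3 ∧ x5))
= ¬((x3 ∨ ¬x5) ∧ (x3 ∨ x3 ∧ x5))
= ¬((x3 ∨ ¬x5) ∧ x3)
= ¬x3

¬x3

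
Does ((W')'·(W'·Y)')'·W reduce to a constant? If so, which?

yes, False

((W')'·(W'·Y)')'·W
= (W'+W'·Y)·W   [De Morgan]
= W'·W   [absorption]
= 0   [complement]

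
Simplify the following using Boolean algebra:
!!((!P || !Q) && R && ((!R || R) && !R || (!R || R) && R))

(!P || !Q) && R

!!((!P || !Q) && R && ((!R || R) && !R || (!R || R) && R))
= !!((!P || !Q) && R && (!R || R))
= !!((!P || !Q) && R)
= (!P || !Q) && R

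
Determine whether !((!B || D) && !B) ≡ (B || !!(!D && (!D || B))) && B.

Yes

E1: !((!B || D) && !B)
    = !!B   [absorption]
    = B   [double negation]
E2: (B || !!(!D && (!D || B))) && B
    = (B || !D && (!D || B)) && B   [double negation]
    = (B || !D) && B   [absorption]
    = B   [absorption]
Both reduce to B, so they are equivalent.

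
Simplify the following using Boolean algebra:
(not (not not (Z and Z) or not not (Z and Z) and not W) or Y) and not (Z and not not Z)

(not (not not (Z and Z) or not not (Z and Z) and not W) or Y) and not (Z and not not Z)
= (not not not (Z and Z) or Y) and not (Z and not not Z)   — absorption
= (not not not (Z and Z) or Y) and not (Z and Z)   — double negation
= (not (Z and Z) or Y) and not (Z and Z)   — double negation
= not (Z and Z)   — absorption
= not Z   — idempotence

not Z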